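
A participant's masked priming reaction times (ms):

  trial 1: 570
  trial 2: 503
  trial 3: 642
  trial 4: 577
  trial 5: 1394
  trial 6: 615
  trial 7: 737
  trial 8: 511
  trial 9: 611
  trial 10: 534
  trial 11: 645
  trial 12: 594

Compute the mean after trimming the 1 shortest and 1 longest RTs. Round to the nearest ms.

604 ms

Sorted: 503, 511, 534, 570, 577, 594, 611, 615, 642, 645, 737, 1394
Drop lowest 1 (503) and highest 1 (1394)
Remaining (n=10): Σ = 6036, mean = 6036/10 = 603.600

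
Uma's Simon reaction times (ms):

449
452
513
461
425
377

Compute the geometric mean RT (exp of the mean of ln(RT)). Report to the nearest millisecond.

ln(RT): 6.1070, 6.1137, 6.2403, 6.1334, 6.0521, 5.9322
Mean ln(RT) = 36.5787/6 = 6.09645
Geometric mean = exp(6.09645) = 444.28 ms

444 ms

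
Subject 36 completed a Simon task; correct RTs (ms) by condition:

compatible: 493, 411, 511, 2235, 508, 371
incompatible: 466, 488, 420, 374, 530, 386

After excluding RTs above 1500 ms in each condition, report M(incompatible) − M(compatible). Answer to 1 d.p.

compatible: exclude 2235
M(compatible) = 2294/5 = 458.800
M(incompatible) = 2664/6 = 444.000
Difference = 444.000 − 458.800 = -14.800 ms

-14.8 ms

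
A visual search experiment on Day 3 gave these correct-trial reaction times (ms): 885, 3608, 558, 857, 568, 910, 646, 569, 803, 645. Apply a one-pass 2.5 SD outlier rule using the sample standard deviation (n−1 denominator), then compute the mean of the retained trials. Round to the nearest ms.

716 ms

n = 10, ΣRT = 10049, M = 1004.900
Σ(x−M)² = 7701096.90; s = √(7701096.90/9) = 925.028
Cutoffs: 1004.900 ± 2.5·925.028 → [-1307.7, 3317.5]
Outside: 3608 → excluded.
Retained (n=9): Σ = 6441, mean = 6441/9 = 715.667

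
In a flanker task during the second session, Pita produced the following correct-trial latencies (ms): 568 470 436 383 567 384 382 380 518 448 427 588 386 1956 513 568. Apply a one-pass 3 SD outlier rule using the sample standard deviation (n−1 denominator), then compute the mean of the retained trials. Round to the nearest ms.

n = 16, ΣRT = 8974, M = 560.875
Σ(x−M)² = 2164111.75; s = √(2164111.75/15) = 379.834
Cutoffs: 560.875 ± 3·379.834 → [-578.6, 1700.4]
Outside: 1956 → excluded.
Retained (n=15): Σ = 7018, mean = 7018/15 = 467.867

468 ms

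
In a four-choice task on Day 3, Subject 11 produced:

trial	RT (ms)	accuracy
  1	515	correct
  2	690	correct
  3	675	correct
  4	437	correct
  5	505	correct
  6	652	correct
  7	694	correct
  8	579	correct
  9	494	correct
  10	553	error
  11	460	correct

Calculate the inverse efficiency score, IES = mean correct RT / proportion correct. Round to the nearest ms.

Correct trials (n=10): 515, 690, 675, 437, 505, 652, 694, 579, 494, 460
Mean correct RT = 5701/10 = 570.1000 ms
Proportion correct = 10/11
IES = 570.1000 / (10/11) = 627.110 ms

627 ms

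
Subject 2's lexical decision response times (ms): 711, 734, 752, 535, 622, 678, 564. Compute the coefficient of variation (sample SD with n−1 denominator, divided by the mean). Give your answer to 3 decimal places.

n = 7, Σ = 4596, M = 656.5714
Σ(x−M)² = 43067.714; s = √(43067.714/6) = 84.7228
CV = 84.7228 / 656.5714 = 0.12904

0.129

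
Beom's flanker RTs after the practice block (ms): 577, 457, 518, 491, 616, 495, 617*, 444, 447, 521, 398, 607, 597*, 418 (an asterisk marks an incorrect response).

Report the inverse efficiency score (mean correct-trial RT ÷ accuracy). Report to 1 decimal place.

582.3 ms

Correct trials (n=12): 577, 457, 518, 491, 616, 495, 444, 447, 521, 398, 607, 418
Mean correct RT = 5989/12 = 499.0833 ms
Proportion correct = 12/14
IES = 499.0833 / (12/14) = 582.264 ms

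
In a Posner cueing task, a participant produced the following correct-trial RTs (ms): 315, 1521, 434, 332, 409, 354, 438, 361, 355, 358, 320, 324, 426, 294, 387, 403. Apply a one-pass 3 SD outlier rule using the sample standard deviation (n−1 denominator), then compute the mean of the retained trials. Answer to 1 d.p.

n = 16, ΣRT = 7031, M = 439.438
Σ(x−M)² = 1277977.94; s = √(1277977.94/15) = 291.888
Cutoffs: 439.438 ± 3·291.888 → [-436.2, 1315.1]
Outside: 1521 → excluded.
Retained (n=15): Σ = 5510, mean = 5510/15 = 367.333

367.3 ms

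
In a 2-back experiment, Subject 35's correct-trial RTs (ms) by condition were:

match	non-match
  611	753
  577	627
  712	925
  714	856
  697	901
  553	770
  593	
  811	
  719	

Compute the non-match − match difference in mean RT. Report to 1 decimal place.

M(match) = 5987/9 = 665.222
M(non-match) = 4832/6 = 805.333
Difference = 805.333 − 665.222 = 140.111 ms

140.1 ms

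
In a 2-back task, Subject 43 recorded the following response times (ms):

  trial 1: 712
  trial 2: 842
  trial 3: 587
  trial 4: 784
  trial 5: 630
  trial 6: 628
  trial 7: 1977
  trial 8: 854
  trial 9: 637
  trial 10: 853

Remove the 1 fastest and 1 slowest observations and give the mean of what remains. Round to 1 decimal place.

Sorted: 587, 628, 630, 637, 712, 784, 842, 853, 854, 1977
Drop lowest 1 (587) and highest 1 (1977)
Remaining (n=8): Σ = 5940, mean = 5940/8 = 742.500

742.5 ms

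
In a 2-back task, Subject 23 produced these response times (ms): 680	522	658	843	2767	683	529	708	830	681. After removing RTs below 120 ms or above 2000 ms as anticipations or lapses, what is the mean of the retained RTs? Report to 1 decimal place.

681.6 ms

Excluded: 2767
Retained (n=9): Σ = 6134
Mean = 6134/9 = 681.5556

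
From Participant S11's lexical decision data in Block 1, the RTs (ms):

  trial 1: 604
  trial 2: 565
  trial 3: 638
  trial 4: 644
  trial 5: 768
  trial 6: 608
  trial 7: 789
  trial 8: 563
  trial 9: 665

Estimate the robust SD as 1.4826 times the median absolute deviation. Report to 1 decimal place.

50.4 ms

Sorted: 563, 565, 604, 608, 638, 644, 665, 768, 789 → median = 638
|x − 638| sorted: 0, 6, 27, 30, 34, 73, 75, 130, 151 → MAD = 34
Robust SD ≈ 1.4826 × 34 = 50.408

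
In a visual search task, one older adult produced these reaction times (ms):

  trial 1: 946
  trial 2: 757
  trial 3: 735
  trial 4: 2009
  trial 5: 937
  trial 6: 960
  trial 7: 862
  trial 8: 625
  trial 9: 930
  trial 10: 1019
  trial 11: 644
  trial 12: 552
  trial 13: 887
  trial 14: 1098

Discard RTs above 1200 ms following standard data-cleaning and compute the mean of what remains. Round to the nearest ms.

Excluded: 2009
Retained (n=13): Σ = 10952
Mean = 10952/13 = 842.4615

842 ms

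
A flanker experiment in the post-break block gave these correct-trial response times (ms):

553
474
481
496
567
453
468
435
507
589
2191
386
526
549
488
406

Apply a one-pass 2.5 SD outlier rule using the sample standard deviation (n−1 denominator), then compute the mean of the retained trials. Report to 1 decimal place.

491.9 ms

n = 16, ΣRT = 9569, M = 598.062
Σ(x−M)² = 2754452.94; s = √(2754452.94/15) = 428.521
Cutoffs: 598.062 ± 2.5·428.521 → [-473.2, 1669.4]
Outside: 2191 → excluded.
Retained (n=15): Σ = 7378, mean = 7378/15 = 491.867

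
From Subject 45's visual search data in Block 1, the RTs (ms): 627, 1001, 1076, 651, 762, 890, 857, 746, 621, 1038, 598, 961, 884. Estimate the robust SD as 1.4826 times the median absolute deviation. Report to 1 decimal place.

213.5 ms

Sorted: 598, 621, 627, 651, 746, 762, 857, 884, 890, 961, 1001, 1038, 1076 → median = 857
|x − 857| sorted: 0, 27, 33, 95, 104, 111, 144, 181, 206, 219, 230, 236, 259 → MAD = 144
Robust SD ≈ 1.4826 × 144 = 213.494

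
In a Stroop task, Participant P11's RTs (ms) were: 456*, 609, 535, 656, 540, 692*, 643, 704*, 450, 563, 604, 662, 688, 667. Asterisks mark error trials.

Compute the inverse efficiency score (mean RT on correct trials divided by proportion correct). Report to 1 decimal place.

Correct trials (n=11): 609, 535, 656, 540, 643, 450, 563, 604, 662, 688, 667
Mean correct RT = 6617/11 = 601.5455 ms
Proportion correct = 11/14
IES = 601.5455 / (11/14) = 765.603 ms

765.6 ms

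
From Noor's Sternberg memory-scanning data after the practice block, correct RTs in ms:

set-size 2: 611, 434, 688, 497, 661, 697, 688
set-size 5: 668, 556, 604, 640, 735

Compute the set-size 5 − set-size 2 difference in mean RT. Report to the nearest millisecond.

30 ms

M(set-size 2) = 4276/7 = 610.857
M(set-size 5) = 3203/5 = 640.600
Difference = 640.600 − 610.857 = 29.743 ms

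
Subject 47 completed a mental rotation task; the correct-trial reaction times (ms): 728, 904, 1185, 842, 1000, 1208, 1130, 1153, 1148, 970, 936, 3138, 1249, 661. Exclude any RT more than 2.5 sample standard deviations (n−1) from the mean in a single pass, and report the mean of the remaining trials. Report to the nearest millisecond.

1009 ms

n = 14, ΣRT = 16252, M = 1160.857
Σ(x−M)² = 4638577.71; s = √(4638577.71/13) = 597.339
Cutoffs: 1160.857 ± 2.5·597.339 → [-332.5, 2654.2]
Outside: 3138 → excluded.
Retained (n=13): Σ = 13114, mean = 13114/13 = 1008.769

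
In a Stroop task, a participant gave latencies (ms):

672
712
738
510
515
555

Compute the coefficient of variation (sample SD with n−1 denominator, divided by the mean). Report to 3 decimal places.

n = 6, Σ = 3702, M = 617.0000
Σ(x−M)² = 52388.000; s = √(52388.000/5) = 102.3601
CV = 102.3601 / 617.0000 = 0.16590

0.166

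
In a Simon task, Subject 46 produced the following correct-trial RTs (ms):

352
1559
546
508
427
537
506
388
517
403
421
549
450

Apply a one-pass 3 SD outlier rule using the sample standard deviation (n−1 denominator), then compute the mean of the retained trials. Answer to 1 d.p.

467.0 ms

n = 13, ΣRT = 7163, M = 551.000
Σ(x−M)² = 1151870.00; s = √(1151870.00/12) = 309.821
Cutoffs: 551.000 ± 3·309.821 → [-378.5, 1480.5]
Outside: 1559 → excluded.
Retained (n=12): Σ = 5604, mean = 5604/12 = 467.000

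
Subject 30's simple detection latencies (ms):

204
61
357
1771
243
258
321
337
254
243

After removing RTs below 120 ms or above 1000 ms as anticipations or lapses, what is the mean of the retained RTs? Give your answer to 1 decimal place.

Excluded: 61, 1771
Retained (n=8): Σ = 2217
Mean = 2217/8 = 277.1250

277.1 ms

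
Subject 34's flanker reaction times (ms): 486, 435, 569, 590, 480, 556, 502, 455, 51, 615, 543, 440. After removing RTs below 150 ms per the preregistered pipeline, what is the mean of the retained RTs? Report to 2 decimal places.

515.55 ms

Excluded: 51
Retained (n=11): Σ = 5671
Mean = 5671/11 = 515.5455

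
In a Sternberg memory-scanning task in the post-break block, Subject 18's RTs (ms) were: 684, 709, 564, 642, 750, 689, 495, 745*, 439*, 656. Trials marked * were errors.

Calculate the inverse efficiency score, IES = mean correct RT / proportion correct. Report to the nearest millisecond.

811 ms

Correct trials (n=8): 684, 709, 564, 642, 750, 689, 495, 656
Mean correct RT = 5189/8 = 648.6250 ms
Proportion correct = 8/10
IES = 648.6250 / (8/10) = 810.781 ms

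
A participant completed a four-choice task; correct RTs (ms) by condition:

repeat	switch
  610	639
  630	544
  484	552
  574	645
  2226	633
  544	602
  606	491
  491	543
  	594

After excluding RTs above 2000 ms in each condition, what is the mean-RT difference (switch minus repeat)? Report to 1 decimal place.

repeat: exclude 2226
M(repeat) = 3939/7 = 562.714
M(switch) = 5243/9 = 582.556
Difference = 582.556 − 562.714 = 19.841 ms

19.8 ms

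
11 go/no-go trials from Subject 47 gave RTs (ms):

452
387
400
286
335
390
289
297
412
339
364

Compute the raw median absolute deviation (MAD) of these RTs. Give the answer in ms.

Sorted: 286, 289, 297, 335, 339, 364, 387, 390, 400, 412, 452 → median = 364
|x − 364|: 88, 23, 36, 78, 29, 26, 75, 67, 48, 25, 0
Sorted deviations: 0, 23, 25, 26, 29, 36, 48, 67, 75, 78, 88 → MAD = 36

36 ms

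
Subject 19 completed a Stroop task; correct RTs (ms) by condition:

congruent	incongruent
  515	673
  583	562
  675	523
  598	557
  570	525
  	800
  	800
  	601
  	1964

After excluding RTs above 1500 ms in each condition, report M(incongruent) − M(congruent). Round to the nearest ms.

42 ms

incongruent: exclude 1964
M(congruent) = 2941/5 = 588.200
M(incongruent) = 5041/8 = 630.125
Difference = 630.125 − 588.200 = 41.925 ms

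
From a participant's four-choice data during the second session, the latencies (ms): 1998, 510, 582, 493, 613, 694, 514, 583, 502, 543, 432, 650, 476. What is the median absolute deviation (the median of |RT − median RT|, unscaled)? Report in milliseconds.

50 ms

Sorted: 432, 476, 493, 502, 510, 514, 543, 582, 583, 613, 650, 694, 1998 → median = 543
|x − 543|: 1455, 33, 39, 50, 70, 151, 29, 40, 41, 0, 111, 107, 67
Sorted deviations: 0, 29, 33, 39, 40, 41, 50, 67, 70, 107, 111, 151, 1455 → MAD = 50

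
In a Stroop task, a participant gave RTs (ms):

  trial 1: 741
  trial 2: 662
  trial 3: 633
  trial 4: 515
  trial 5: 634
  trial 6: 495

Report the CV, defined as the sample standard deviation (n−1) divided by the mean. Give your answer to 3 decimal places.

0.151

n = 6, Σ = 3680, M = 613.3333
Σ(x−M)² = 43153.333; s = √(43153.333/5) = 92.9014
CV = 92.9014 / 613.3333 = 0.15147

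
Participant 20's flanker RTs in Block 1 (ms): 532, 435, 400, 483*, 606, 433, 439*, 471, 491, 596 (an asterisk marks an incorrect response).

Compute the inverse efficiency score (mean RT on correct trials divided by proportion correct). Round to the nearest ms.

619 ms

Correct trials (n=8): 532, 435, 400, 606, 433, 471, 491, 596
Mean correct RT = 3964/8 = 495.5000 ms
Proportion correct = 8/10
IES = 495.5000 / (8/10) = 619.375 ms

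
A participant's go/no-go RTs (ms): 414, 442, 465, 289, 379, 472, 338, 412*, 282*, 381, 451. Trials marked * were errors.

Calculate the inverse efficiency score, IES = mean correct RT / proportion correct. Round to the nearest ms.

493 ms

Correct trials (n=9): 414, 442, 465, 289, 379, 472, 338, 381, 451
Mean correct RT = 3631/9 = 403.4444 ms
Proportion correct = 9/11
IES = 403.4444 / (9/11) = 493.099 ms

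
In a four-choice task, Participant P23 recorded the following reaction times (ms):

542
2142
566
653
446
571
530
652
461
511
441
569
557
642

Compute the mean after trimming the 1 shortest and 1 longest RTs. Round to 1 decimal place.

558.3 ms

Sorted: 441, 446, 461, 511, 530, 542, 557, 566, 569, 571, 642, 652, 653, 2142
Drop lowest 1 (441) and highest 1 (2142)
Remaining (n=12): Σ = 6700, mean = 6700/12 = 558.333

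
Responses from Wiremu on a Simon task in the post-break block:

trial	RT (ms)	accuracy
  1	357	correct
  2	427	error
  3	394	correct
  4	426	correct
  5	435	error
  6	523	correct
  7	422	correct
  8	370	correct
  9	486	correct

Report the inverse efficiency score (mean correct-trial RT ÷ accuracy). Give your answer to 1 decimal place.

Correct trials (n=7): 357, 394, 426, 523, 422, 370, 486
Mean correct RT = 2978/7 = 425.4286 ms
Proportion correct = 7/9
IES = 425.4286 / (7/9) = 546.980 ms

547.0 ms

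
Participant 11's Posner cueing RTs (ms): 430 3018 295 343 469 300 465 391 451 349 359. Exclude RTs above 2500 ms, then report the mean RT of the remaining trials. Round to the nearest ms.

385 ms

Excluded: 3018
Retained (n=10): Σ = 3852
Mean = 3852/10 = 385.2000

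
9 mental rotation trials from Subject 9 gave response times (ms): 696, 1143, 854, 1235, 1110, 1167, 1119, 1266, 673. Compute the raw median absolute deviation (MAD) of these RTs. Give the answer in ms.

116 ms

Sorted: 673, 696, 854, 1110, 1119, 1143, 1167, 1235, 1266 → median = 1119
|x − 1119|: 423, 24, 265, 116, 9, 48, 0, 147, 446
Sorted deviations: 0, 9, 24, 48, 116, 147, 265, 423, 446 → MAD = 116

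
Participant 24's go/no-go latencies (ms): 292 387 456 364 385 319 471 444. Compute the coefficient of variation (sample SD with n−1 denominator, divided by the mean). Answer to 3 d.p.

0.166

n = 8, Σ = 3118, M = 389.7500
Σ(x−M)² = 29187.500; s = √(29187.500/7) = 64.5728
CV = 64.5728 / 389.7500 = 0.16568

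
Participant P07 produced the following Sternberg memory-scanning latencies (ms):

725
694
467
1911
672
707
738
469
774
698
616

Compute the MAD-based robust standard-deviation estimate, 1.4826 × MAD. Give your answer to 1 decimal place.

Sorted: 467, 469, 616, 672, 694, 698, 707, 725, 738, 774, 1911 → median = 698
|x − 698| sorted: 0, 4, 9, 26, 27, 40, 76, 82, 229, 231, 1213 → MAD = 40
Robust SD ≈ 1.4826 × 40 = 59.304

59.3 ms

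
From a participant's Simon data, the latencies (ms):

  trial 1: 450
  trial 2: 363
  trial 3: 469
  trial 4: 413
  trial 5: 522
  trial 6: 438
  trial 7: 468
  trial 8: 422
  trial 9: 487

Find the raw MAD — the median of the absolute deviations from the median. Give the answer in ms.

Sorted: 363, 413, 422, 438, 450, 468, 469, 487, 522 → median = 450
|x − 450|: 0, 87, 19, 37, 72, 12, 18, 28, 37
Sorted deviations: 0, 12, 18, 19, 28, 37, 37, 72, 87 → MAD = 28

28 ms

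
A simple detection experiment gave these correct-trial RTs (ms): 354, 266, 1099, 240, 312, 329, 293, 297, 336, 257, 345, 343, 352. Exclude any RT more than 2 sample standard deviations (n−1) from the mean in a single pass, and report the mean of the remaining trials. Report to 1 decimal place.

310.3 ms

n = 13, ΣRT = 4823, M = 371.000
Σ(x−M)² = 591306.00; s = √(591306.00/12) = 221.981
Cutoffs: 371.000 ± 2·221.981 → [-73.0, 815.0]
Outside: 1099 → excluded.
Retained (n=12): Σ = 3724, mean = 3724/12 = 310.333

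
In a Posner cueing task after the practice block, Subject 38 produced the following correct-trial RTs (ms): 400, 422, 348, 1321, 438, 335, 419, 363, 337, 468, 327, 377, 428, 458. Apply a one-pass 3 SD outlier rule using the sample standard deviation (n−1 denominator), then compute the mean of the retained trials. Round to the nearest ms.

394 ms

n = 14, ΣRT = 6441, M = 460.071
Σ(x−M)² = 826906.93; s = √(826906.93/13) = 252.207
Cutoffs: 460.071 ± 3·252.207 → [-296.5, 1216.7]
Outside: 1321 → excluded.
Retained (n=13): Σ = 5120, mean = 5120/13 = 393.846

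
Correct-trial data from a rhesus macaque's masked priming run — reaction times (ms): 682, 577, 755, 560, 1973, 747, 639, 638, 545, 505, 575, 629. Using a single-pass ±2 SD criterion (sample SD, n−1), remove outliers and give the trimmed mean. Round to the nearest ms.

623 ms

n = 12, ΣRT = 8825, M = 735.417
Σ(x−M)² = 1736044.92; s = √(1736044.92/11) = 397.269
Cutoffs: 735.417 ± 2·397.269 → [-59.1, 1530.0]
Outside: 1973 → excluded.
Retained (n=11): Σ = 6852, mean = 6852/11 = 622.909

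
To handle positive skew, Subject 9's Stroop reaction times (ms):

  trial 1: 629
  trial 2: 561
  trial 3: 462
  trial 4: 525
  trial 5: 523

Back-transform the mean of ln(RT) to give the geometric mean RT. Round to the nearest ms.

ln(RT): 6.4441, 6.3297, 6.1356, 6.2634, 6.2596
Mean ln(RT) = 31.4324/5 = 6.28648
Geometric mean = exp(6.28648) = 537.26 ms

537 ms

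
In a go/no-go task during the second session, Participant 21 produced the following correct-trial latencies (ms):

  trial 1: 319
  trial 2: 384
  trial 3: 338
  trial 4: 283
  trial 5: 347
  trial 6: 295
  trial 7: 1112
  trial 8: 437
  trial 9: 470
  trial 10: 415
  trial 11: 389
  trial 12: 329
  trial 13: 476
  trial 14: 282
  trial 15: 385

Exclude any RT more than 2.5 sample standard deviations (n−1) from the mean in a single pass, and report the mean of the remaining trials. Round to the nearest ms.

n = 15, ΣRT = 6261, M = 417.400
Σ(x−M)² = 572167.60; s = √(572167.60/14) = 202.161
Cutoffs: 417.400 ± 2.5·202.161 → [-88.0, 922.8]
Outside: 1112 → excluded.
Retained (n=14): Σ = 5149, mean = 5149/14 = 367.786

368 ms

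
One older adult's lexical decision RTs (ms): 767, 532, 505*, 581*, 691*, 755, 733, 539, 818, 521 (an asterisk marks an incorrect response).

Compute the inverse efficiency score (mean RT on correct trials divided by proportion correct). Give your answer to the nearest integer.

952 ms

Correct trials (n=7): 767, 532, 755, 733, 539, 818, 521
Mean correct RT = 4665/7 = 666.4286 ms
Proportion correct = 7/10
IES = 666.4286 / (7/10) = 952.041 ms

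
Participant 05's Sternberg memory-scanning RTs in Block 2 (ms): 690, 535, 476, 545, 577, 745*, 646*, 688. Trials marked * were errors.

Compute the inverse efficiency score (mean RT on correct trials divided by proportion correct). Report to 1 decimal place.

780.2 ms

Correct trials (n=6): 690, 535, 476, 545, 577, 688
Mean correct RT = 3511/6 = 585.1667 ms
Proportion correct = 6/8
IES = 585.1667 / (6/8) = 780.222 ms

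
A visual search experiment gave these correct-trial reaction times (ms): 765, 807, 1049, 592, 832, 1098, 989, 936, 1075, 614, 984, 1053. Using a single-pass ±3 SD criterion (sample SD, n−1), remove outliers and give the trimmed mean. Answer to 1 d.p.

899.5 ms

n = 12, ΣRT = 10794, M = 899.500
Σ(x−M)² = 339867.00; s = √(339867.00/11) = 175.775
Cutoffs: 899.500 ± 3·175.775 → [372.2, 1426.8]
No RTs fall outside the cutoffs; all 12 retained. Mean = 10794/12 = 899.500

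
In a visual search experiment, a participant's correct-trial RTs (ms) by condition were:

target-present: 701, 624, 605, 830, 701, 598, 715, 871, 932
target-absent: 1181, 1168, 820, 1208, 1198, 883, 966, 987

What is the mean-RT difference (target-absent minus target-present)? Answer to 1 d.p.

M(target-present) = 6577/9 = 730.778
M(target-absent) = 8411/8 = 1051.375
Difference = 1051.375 − 730.778 = 320.597 ms

320.6 ms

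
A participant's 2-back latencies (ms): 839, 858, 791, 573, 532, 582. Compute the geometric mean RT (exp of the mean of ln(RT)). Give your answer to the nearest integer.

ln(RT): 6.7322, 6.7546, 6.6733, 6.3509, 6.2766, 6.3665
Mean ln(RT) = 39.1541/6 = 6.52569
Geometric mean = exp(6.52569) = 682.45 ms

682 ms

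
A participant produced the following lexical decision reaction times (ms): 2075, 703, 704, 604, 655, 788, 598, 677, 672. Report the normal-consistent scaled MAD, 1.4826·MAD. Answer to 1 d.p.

Sorted: 598, 604, 655, 672, 677, 703, 704, 788, 2075 → median = 677
|x − 677| sorted: 0, 5, 22, 26, 27, 73, 79, 111, 1398 → MAD = 27
Robust SD ≈ 1.4826 × 27 = 40.030

40.0 ms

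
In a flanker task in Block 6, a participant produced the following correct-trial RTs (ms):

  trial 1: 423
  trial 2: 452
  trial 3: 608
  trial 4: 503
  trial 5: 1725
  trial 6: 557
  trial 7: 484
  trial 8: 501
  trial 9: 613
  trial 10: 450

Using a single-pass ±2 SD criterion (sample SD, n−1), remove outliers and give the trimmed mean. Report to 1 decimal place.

510.1 ms

n = 10, ΣRT = 6316, M = 631.600
Σ(x−M)² = 1366120.40; s = √(1366120.40/9) = 389.604
Cutoffs: 631.600 ± 2·389.604 → [-147.6, 1410.8]
Outside: 1725 → excluded.
Retained (n=9): Σ = 4591, mean = 4591/9 = 510.111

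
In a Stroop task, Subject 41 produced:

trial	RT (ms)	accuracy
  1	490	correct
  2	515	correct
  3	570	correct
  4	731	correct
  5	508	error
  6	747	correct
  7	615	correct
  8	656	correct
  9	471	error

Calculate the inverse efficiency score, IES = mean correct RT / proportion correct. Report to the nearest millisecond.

794 ms

Correct trials (n=7): 490, 515, 570, 731, 747, 615, 656
Mean correct RT = 4324/7 = 617.7143 ms
Proportion correct = 7/9
IES = 617.7143 / (7/9) = 794.204 ms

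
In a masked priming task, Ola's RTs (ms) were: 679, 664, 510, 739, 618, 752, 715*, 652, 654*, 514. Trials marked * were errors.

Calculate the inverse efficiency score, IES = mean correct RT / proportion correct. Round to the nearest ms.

Correct trials (n=8): 679, 664, 510, 739, 618, 752, 652, 514
Mean correct RT = 5128/8 = 641.0000 ms
Proportion correct = 8/10
IES = 641.0000 / (8/10) = 801.250 ms

801 ms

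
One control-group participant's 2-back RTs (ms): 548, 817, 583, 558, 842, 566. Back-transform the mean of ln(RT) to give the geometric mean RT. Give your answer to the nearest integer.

ln(RT): 6.3063, 6.7056, 6.3682, 6.3244, 6.7358, 6.3386
Mean ln(RT) = 38.7788/6 = 6.46314
Geometric mean = exp(6.46314) = 641.07 ms

641 ms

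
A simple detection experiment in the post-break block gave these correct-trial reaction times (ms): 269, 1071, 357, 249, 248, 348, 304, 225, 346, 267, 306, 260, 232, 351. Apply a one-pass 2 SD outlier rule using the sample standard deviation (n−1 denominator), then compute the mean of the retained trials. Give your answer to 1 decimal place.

289.4 ms

n = 14, ΣRT = 4833, M = 345.214
Σ(x−M)² = 595346.36; s = √(595346.36/13) = 214.000
Cutoffs: 345.214 ± 2·214.000 → [-82.8, 773.2]
Outside: 1071 → excluded.
Retained (n=13): Σ = 3762, mean = 3762/13 = 289.385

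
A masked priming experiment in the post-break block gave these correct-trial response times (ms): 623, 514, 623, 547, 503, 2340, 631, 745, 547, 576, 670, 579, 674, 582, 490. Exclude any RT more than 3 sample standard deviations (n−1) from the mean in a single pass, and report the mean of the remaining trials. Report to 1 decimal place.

593.1 ms

n = 15, ΣRT = 10644, M = 709.600
Σ(x−M)² = 2916701.60; s = √(2916701.60/14) = 456.438
Cutoffs: 709.600 ± 3·456.438 → [-659.7, 2078.9]
Outside: 2340 → excluded.
Retained (n=14): Σ = 8304, mean = 8304/14 = 593.143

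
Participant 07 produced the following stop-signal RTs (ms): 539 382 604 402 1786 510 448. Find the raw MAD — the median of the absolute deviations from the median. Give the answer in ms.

Sorted: 382, 402, 448, 510, 539, 604, 1786 → median = 510
|x − 510|: 29, 128, 94, 108, 1276, 0, 62
Sorted deviations: 0, 29, 62, 94, 108, 128, 1276 → MAD = 94

94 ms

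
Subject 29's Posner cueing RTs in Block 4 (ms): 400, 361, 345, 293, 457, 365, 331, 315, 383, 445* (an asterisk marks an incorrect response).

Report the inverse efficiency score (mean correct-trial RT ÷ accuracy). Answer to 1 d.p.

Correct trials (n=9): 400, 361, 345, 293, 457, 365, 331, 315, 383
Mean correct RT = 3250/9 = 361.1111 ms
Proportion correct = 9/10
IES = 361.1111 / (9/10) = 401.235 ms

401.2 ms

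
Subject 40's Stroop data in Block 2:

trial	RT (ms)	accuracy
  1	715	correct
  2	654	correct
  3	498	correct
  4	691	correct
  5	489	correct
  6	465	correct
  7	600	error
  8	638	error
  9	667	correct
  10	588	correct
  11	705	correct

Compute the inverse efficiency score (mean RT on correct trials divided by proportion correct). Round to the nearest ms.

743 ms

Correct trials (n=9): 715, 654, 498, 691, 489, 465, 667, 588, 705
Mean correct RT = 5472/9 = 608.0000 ms
Proportion correct = 9/11
IES = 608.0000 / (9/11) = 743.111 ms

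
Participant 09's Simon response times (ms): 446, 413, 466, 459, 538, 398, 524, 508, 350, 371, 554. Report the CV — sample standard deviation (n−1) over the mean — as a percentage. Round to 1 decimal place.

n = 11, Σ = 5027, M = 457.0000
Σ(x−M)² = 47528.000; s = √(47528.000/10) = 68.9406
CV = 68.9406 / 457.0000 = 0.15085 = 15.085%

15.1%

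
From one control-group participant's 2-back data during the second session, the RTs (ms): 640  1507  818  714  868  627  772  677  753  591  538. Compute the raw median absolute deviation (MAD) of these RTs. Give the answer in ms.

Sorted: 538, 591, 627, 640, 677, 714, 753, 772, 818, 868, 1507 → median = 714
|x − 714|: 74, 793, 104, 0, 154, 87, 58, 37, 39, 123, 176
Sorted deviations: 0, 37, 39, 58, 74, 87, 104, 123, 154, 176, 793 → MAD = 87

87 ms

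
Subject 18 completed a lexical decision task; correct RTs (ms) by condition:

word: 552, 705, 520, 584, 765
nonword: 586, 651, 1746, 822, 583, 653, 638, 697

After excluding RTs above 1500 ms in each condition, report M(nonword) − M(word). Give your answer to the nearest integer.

nonword: exclude 1746
M(word) = 3126/5 = 625.200
M(nonword) = 4630/7 = 661.429
Difference = 661.429 − 625.200 = 36.229 ms

36 ms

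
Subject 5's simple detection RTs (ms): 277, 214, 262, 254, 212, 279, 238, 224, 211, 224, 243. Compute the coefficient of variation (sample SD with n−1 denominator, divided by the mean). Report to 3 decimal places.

n = 11, Σ = 2638, M = 239.8182
Σ(x−M)² = 6395.636; s = √(6395.636/10) = 25.2896
CV = 25.2896 / 239.8182 = 0.10545

0.105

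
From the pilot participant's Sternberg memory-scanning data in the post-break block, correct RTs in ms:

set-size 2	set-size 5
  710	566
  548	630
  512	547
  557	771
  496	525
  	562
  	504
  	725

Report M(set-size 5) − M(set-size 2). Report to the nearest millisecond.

39 ms

M(set-size 2) = 2823/5 = 564.600
M(set-size 5) = 4830/8 = 603.750
Difference = 603.750 − 564.600 = 39.150 ms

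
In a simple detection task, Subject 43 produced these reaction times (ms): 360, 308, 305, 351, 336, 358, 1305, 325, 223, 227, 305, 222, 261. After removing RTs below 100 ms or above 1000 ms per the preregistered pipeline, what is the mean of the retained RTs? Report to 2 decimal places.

298.42 ms

Excluded: 1305
Retained (n=12): Σ = 3581
Mean = 3581/12 = 298.4167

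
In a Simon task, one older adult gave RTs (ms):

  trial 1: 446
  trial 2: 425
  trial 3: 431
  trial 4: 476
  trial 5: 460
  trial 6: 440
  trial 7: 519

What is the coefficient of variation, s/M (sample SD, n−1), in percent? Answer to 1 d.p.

7.1%

n = 7, Σ = 3197, M = 456.7143
Σ(x−M)² = 6323.429; s = √(6323.429/6) = 32.4639
CV = 32.4639 / 456.7143 = 0.07108 = 7.108%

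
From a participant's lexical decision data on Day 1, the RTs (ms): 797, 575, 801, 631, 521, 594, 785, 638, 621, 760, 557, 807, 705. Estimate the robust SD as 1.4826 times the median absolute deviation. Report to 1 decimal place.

120.1 ms

Sorted: 521, 557, 575, 594, 621, 631, 638, 705, 760, 785, 797, 801, 807 → median = 638
|x − 638| sorted: 0, 7, 17, 44, 63, 67, 81, 117, 122, 147, 159, 163, 169 → MAD = 81
Robust SD ≈ 1.4826 × 81 = 120.091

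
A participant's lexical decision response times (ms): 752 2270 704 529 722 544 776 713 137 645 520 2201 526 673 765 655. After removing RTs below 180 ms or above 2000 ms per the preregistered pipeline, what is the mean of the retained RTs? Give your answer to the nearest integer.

Excluded: 137, 2201, 2270
Retained (n=13): Σ = 8524
Mean = 8524/13 = 655.6923

656 ms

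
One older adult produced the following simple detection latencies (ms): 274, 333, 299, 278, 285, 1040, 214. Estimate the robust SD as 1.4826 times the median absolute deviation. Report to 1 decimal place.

20.8 ms

Sorted: 214, 274, 278, 285, 299, 333, 1040 → median = 285
|x − 285| sorted: 0, 7, 11, 14, 48, 71, 755 → MAD = 14
Robust SD ≈ 1.4826 × 14 = 20.756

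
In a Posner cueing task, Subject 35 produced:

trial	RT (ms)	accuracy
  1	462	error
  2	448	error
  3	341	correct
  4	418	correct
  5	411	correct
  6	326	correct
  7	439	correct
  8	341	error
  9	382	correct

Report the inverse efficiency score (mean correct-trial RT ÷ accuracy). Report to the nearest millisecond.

579 ms

Correct trials (n=6): 341, 418, 411, 326, 439, 382
Mean correct RT = 2317/6 = 386.1667 ms
Proportion correct = 6/9
IES = 386.1667 / (6/9) = 579.250 ms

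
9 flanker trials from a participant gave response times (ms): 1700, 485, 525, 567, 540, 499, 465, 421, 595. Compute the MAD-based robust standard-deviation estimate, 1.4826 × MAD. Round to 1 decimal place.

Sorted: 421, 465, 485, 499, 525, 540, 567, 595, 1700 → median = 525
|x − 525| sorted: 0, 15, 26, 40, 42, 60, 70, 104, 1175 → MAD = 42
Robust SD ≈ 1.4826 × 42 = 62.269

62.3 ms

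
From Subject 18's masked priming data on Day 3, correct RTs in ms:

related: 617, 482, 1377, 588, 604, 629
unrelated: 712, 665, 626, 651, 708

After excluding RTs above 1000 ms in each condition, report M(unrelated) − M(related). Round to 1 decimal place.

related: exclude 1377
M(related) = 2920/5 = 584.000
M(unrelated) = 3362/5 = 672.400
Difference = 672.400 − 584.000 = 88.400 ms

88.4 ms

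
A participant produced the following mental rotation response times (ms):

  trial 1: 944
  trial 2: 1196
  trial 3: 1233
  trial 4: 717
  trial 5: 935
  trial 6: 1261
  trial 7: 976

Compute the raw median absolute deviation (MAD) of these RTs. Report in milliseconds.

220 ms

Sorted: 717, 935, 944, 976, 1196, 1233, 1261 → median = 976
|x − 976|: 32, 220, 257, 259, 41, 285, 0
Sorted deviations: 0, 32, 41, 220, 257, 259, 285 → MAD = 220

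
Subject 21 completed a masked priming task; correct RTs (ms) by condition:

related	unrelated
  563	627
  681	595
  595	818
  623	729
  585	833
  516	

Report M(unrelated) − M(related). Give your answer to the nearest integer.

127 ms

M(related) = 3563/6 = 593.833
M(unrelated) = 3602/5 = 720.400
Difference = 720.400 − 593.833 = 126.567 ms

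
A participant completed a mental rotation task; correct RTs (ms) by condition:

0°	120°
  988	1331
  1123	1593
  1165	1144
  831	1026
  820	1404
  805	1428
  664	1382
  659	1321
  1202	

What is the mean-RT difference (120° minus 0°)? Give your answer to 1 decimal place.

M(0°) = 8257/9 = 917.444
M(120°) = 10629/8 = 1328.625
Difference = 1328.625 − 917.444 = 411.181 ms

411.2 ms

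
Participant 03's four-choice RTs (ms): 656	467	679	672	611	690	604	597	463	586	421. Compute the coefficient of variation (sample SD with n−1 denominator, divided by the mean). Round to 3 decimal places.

n = 11, Σ = 6446, M = 586.0000
Σ(x−M)² = 89346.000; s = √(89346.000/10) = 94.5230
CV = 94.5230 / 586.0000 = 0.16130

0.161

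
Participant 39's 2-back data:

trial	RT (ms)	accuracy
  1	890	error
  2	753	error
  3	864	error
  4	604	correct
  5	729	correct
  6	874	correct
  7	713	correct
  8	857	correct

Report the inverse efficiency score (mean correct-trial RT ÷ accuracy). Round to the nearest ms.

Correct trials (n=5): 604, 729, 874, 713, 857
Mean correct RT = 3777/5 = 755.4000 ms
Proportion correct = 5/8
IES = 755.4000 / (5/8) = 1208.640 ms

1209 ms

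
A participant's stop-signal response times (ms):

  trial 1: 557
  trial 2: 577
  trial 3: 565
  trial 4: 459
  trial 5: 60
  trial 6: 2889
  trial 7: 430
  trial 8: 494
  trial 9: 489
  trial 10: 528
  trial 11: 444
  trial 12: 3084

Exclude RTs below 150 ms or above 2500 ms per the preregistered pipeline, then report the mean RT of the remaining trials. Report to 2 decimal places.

Excluded: 60, 2889, 3084
Retained (n=9): Σ = 4543
Mean = 4543/9 = 504.7778

504.78 ms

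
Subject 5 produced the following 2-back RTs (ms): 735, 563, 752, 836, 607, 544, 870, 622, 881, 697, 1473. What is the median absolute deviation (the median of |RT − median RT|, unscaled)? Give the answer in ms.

128 ms

Sorted: 544, 563, 607, 622, 697, 735, 752, 836, 870, 881, 1473 → median = 735
|x − 735|: 0, 172, 17, 101, 128, 191, 135, 113, 146, 38, 738
Sorted deviations: 0, 17, 38, 101, 113, 128, 135, 146, 172, 191, 738 → MAD = 128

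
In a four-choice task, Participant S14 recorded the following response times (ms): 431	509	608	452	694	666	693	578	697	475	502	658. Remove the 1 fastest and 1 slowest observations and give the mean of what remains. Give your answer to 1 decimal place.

583.5 ms

Sorted: 431, 452, 475, 502, 509, 578, 608, 658, 666, 693, 694, 697
Drop lowest 1 (431) and highest 1 (697)
Remaining (n=10): Σ = 5835, mean = 5835/10 = 583.500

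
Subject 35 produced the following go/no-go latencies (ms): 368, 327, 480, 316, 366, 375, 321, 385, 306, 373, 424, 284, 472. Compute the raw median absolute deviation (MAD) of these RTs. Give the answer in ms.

47 ms

Sorted: 284, 306, 316, 321, 327, 366, 368, 373, 375, 385, 424, 472, 480 → median = 368
|x − 368|: 0, 41, 112, 52, 2, 7, 47, 17, 62, 5, 56, 84, 104
Sorted deviations: 0, 2, 5, 7, 17, 41, 47, 52, 56, 62, 84, 104, 112 → MAD = 47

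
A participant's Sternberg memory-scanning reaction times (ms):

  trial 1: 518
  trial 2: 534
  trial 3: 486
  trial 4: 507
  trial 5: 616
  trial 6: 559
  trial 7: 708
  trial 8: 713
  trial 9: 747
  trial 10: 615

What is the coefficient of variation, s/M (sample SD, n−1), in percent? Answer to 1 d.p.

15.8%

n = 10, Σ = 6003, M = 600.3000
Σ(x−M)² = 80928.100; s = √(80928.100/9) = 94.8262
CV = 94.8262 / 600.3000 = 0.15796 = 15.796%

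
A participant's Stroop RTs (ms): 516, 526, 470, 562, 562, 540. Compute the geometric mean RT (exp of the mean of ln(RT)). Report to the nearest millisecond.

528 ms

ln(RT): 6.2461, 6.2653, 6.1527, 6.3315, 6.3315, 6.2916
Mean ln(RT) = 37.6187/6 = 6.26979
Geometric mean = exp(6.26979) = 528.36 ms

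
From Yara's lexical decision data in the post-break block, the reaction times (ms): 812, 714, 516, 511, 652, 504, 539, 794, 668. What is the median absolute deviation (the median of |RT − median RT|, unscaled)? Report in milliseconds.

Sorted: 504, 511, 516, 539, 652, 668, 714, 794, 812 → median = 652
|x − 652|: 160, 62, 136, 141, 0, 148, 113, 142, 16
Sorted deviations: 0, 16, 62, 113, 136, 141, 142, 148, 160 → MAD = 136

136 ms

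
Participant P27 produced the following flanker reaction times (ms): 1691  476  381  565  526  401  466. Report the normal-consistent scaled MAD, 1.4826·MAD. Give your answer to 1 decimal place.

Sorted: 381, 401, 466, 476, 526, 565, 1691 → median = 476
|x − 476| sorted: 0, 10, 50, 75, 89, 95, 1215 → MAD = 75
Robust SD ≈ 1.4826 × 75 = 111.195

111.2 ms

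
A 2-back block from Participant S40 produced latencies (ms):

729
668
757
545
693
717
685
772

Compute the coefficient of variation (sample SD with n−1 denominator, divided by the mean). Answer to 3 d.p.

0.101

n = 8, Σ = 5566, M = 695.7500
Σ(x−M)² = 34741.500; s = √(34741.500/7) = 70.4491
CV = 70.4491 / 695.7500 = 0.10126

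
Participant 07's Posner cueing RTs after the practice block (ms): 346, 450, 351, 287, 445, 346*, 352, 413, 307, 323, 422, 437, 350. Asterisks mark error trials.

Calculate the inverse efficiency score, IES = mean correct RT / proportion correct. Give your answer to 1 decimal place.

Correct trials (n=12): 346, 450, 351, 287, 445, 352, 413, 307, 323, 422, 437, 350
Mean correct RT = 4483/12 = 373.5833 ms
Proportion correct = 12/13
IES = 373.5833 / (12/13) = 404.715 ms

404.7 ms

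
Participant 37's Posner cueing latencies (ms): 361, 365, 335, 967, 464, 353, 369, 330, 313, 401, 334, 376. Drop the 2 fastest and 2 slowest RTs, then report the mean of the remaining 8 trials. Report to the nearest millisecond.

362 ms

Sorted: 313, 330, 334, 335, 353, 361, 365, 369, 376, 401, 464, 967
Drop lowest 2 (313, 330) and highest 2 (464, 967)
Remaining (n=8): Σ = 2894, mean = 2894/8 = 361.750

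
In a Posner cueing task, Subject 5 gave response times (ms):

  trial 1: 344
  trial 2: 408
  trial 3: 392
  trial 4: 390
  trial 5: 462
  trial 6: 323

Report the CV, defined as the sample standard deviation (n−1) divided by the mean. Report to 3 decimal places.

0.127

n = 6, Σ = 2319, M = 386.5000
Σ(x−M)² = 12043.500; s = √(12043.500/5) = 49.0785
CV = 49.0785 / 386.5000 = 0.12698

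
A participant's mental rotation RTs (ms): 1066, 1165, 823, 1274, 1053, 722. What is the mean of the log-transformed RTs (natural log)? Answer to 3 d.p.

ln(RT): 6.9717, 7.0605, 6.7130, 7.1499, 6.9594, 6.5820
Σ ln(RT) = 41.4364
Mean = 41.4364/6 = 6.90607

6.906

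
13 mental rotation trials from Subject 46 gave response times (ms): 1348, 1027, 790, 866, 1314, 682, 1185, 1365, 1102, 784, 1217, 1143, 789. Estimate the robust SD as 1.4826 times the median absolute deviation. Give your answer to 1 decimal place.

Sorted: 682, 784, 789, 790, 866, 1027, 1102, 1143, 1185, 1217, 1314, 1348, 1365 → median = 1102
|x − 1102| sorted: 0, 41, 75, 83, 115, 212, 236, 246, 263, 312, 313, 318, 420 → MAD = 236
Robust SD ≈ 1.4826 × 236 = 349.894

349.9 ms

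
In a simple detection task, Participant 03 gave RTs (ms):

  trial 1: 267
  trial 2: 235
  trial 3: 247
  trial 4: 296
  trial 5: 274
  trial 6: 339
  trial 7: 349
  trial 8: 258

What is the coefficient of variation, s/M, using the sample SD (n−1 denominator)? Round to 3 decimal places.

n = 8, Σ = 2265, M = 283.1250
Σ(x−M)² = 12222.875; s = √(12222.875/7) = 41.7867
CV = 41.7867 / 283.1250 = 0.14759

0.148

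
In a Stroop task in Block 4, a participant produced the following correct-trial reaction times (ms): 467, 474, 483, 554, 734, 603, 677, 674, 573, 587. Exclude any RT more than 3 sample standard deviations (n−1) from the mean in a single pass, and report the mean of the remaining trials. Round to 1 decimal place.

582.6 ms

n = 10, ΣRT = 5826, M = 582.600
Σ(x−M)² = 76610.40; s = √(76610.40/9) = 92.262
Cutoffs: 582.600 ± 3·92.262 → [305.8, 859.4]
No RTs fall outside the cutoffs; all 10 retained. Mean = 5826/10 = 582.600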